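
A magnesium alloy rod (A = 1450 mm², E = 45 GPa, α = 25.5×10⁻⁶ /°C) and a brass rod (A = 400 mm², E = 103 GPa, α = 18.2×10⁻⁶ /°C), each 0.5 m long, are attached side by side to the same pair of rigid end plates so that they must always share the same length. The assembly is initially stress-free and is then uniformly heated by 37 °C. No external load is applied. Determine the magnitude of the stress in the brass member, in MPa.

Equilibrium of a rigid end plate with no external load gives equal and opposite internal forces ±P in the two members. Since α_{magnesium alloy} > α_{brass}, heating drives the magnesium alloy into compression and the brass into tension.
Compatibility of the two members (thermal + elastic change equal): (α₁ − α₂)ΔT = P·[1/(A₁E₁) + 1/(A₂E₂)].
|α₁ − α₂|·ΔT = 7.3×10⁻⁶ × 37 = 0.0002701.
1/(A₁E₁) + 1/(A₂E₂) = 1/(1450×45×10³) + 1/(400×103×10³) = 3.96×10⁻⁸ N⁻¹.
P = 0.0002701 / 3.96×10⁻⁸ = 6821 N = 6.821 kN.
σ_{brass} = P/A₂ = 6821/400 = 17.05 MPa, tensile.

σ ≈ 17.1 MPa (tensile)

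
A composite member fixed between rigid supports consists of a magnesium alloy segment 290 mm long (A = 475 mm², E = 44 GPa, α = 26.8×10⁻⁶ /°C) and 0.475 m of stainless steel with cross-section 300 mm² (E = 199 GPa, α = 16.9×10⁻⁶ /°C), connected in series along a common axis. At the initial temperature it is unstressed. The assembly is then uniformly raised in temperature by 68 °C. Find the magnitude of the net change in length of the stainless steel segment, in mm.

Free thermal expansion of the whole bar: Σ αᵢΔT Lᵢ = 26.8×10⁻⁶×68×290 + 16.9×10⁻⁶×68×475 = 1.074 mm.
The rigid supports impose zero overall length change; the single axial force P common to all segments must satisfy P Σ Lᵢ/(AᵢEᵢ) = δ_free.
The series flexibility is Σ Lᵢ/(AᵢEᵢ) = 290/(475×44×10³) + 475/(300×199×10³) = 2.183×10⁻⁵ mm/N.
P = 1.074 / 2.183×10⁻⁵ = 49210 N = 49.21 kN, compressive.
For the stainless steel segment, free thermal change = 16.9×10⁻⁶×68×475 = 0.5459 mm and elastic change from P = 49210×475/(300×199×10³) = 0.3915 mm; these oppose, so the net change is 0.154 mm (segment lengthens).

|ΔL| ≈ 0.154 mm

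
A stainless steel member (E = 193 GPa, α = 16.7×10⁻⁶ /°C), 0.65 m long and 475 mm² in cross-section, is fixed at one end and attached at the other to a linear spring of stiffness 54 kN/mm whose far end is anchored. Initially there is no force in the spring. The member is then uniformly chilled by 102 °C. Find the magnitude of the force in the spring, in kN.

P ≈ 43.2 kN

If the spring were absent the member would shorten by αΔT L = 16.7×10⁻⁶ × 102 × 650 = 1.107 mm.
Let P be the tensile force in the spring. The member extends elastically by PL/(AE) and the spring stretches by P/k; together these equal δ_free.
P [ L/(AE) + 1/k ] = δ_free → P [ 650/(475×193×10³) + 1/(54×10³) ] = 1.107.
P = 1.107 / 2.561×10⁻⁵ = 43240 N.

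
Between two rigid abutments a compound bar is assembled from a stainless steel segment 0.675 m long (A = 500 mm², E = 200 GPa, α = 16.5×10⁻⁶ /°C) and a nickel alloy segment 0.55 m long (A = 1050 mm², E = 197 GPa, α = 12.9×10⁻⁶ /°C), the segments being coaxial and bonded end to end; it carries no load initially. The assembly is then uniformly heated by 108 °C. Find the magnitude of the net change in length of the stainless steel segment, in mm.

With the walls removed the bar would change length by δ_free = Σ αᵢΔT Lᵢ = 16.5×10⁻⁶×108×675 + 12.9×10⁻⁶×108×550 = 1.969 mm.
The walls prevent any net length change, so an axial force P (same in every segment) develops. Compatibility: P · Σ Lᵢ/(AᵢEᵢ) = δ_free.
The series flexibility is Σ Lᵢ/(AᵢEᵢ) = 675/(500×200×10³) + 550/(1050×197×10³) = 9.409×10⁻⁶ mm/N.
So P = 1.969 / 9.409×10⁻⁶ = 209.3 kN, compressive.
For the stainless steel segment, free thermal change = 16.5×10⁻⁶×108×675 = 1.203 mm and elastic change from P = 209300×675/(500×200×10³) = 1.413 mm; these oppose, so the net change is 0.21 mm (segment shortens).

|ΔL| ≈ 0.21 mm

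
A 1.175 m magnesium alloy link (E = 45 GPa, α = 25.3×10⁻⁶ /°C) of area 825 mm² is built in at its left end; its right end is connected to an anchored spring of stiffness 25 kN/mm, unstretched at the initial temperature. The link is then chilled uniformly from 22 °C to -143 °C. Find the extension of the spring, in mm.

δ ≈ 2.74 mm

If the spring were absent the link would shorten by αΔT L = 25.3×10⁻⁶ × 165 × 1175 = 4.905 mm.
Let P be the tensile force in the spring. The link extends elastically by PL/(AE) and the spring stretches by P/k; together these equal δ_free.
P [ L/(AE) + 1/k ] = δ_free → P [ 1175/(825×45×10³) + 1/(25×10³) ] = 4.905.
P = 4.905 / 7.165×10⁻⁵ = 68460 N.
Spring extension = P/k = 68460/(25×10³) = 2.738 mm.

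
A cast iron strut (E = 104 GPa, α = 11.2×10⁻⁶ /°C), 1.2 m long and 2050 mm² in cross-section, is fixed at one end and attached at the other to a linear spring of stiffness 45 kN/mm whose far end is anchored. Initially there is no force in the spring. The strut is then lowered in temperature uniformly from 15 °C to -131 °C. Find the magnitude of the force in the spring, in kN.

If the spring were absent the strut would shorten by αΔT L = 11.2×10⁻⁶ × 146 × 1200 = 1.962 mm.
Let P be the tensile force in the spring. The strut extends elastically by PL/(AE) and the spring stretches by P/k; together these equal δ_free.
So P = δ_free / [L/(AE) + 1/k] = 1.962 / [ 1200/(2050×104×10³) + 1/(45×10³) ].
P = 1.962 / 2.785×10⁻⁵ = 70460 N.

P ≈ 70.5 kN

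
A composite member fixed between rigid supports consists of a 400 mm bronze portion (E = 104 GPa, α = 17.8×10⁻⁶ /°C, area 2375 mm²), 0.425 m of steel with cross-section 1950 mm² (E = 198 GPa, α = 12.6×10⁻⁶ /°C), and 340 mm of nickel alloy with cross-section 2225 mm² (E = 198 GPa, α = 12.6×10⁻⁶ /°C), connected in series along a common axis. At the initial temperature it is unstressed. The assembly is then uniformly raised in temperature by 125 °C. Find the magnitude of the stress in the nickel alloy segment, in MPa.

With the walls removed the bar would change length by δ_free = Σ αᵢΔT Lᵢ = 17.8×10⁻⁶×125×400 + 12.6×10⁻⁶×125×425 + 12.6×10⁻⁶×125×340 = 2.095 mm.
The walls prevent any net length change, so an axial force P (same in every segment) develops. Compatibility: P · Σ Lᵢ/(AᵢEᵢ) = δ_free.
Σ Lᵢ/(AᵢEᵢ) = 400/(2375×104×10³) + 425/(1950×198×10³) + 340/(2225×198×10³) = 3.492×10⁻⁶ mm/N.
Hence P = δ_free / Σ(L/AE) = 2.095/3.492×10⁻⁶ = 599.9 kN (compressive).
σ_{nickel alloy} = P / A = 599900 / 2225 = 269.6 MPa.

σ ≈ 270 MPa (compressive)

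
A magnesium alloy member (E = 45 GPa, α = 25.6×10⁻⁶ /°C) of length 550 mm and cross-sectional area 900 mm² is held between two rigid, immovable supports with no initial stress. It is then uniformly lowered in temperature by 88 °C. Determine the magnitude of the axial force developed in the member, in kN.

With zero net strain, σ = E·αΔT = 45 GPa × 25.6×10⁻⁶ × 88 = 101.4 MPa.
Axial force P = σA = 101.4 × 900 = 91240 N = 91.24 kN, tensile.

P ≈ 91.2 kN (tensile)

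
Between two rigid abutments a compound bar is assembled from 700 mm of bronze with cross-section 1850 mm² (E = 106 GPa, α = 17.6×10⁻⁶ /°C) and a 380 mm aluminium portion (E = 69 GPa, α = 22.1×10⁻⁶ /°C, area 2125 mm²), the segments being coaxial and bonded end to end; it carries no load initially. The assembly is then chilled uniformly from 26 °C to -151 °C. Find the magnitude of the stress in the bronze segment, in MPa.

σ ≈ 322 MPa (tensile)

Free thermal contraction of the whole bar: Σ αᵢΔT Lᵢ = 17.6×10⁻⁶×177×700 + 22.1×10⁻⁶×177×380 = 3.667 mm.
The walls prevent any net length change, so an axial force P (same in every segment) develops. Compatibility: P · Σ Lᵢ/(AᵢEᵢ) = δ_free.
Σ Lᵢ/(AᵢEᵢ) = 700/(1850×106×10³) + 380/(2125×69×10³) = 6.161×10⁻⁶ mm/N.
P = 3.667 / 6.161×10⁻⁶ = 595200 N = 595.2 kN, tensile.
σ_{bronze} = P / A = 595200 / 1850 = 321.7 MPa.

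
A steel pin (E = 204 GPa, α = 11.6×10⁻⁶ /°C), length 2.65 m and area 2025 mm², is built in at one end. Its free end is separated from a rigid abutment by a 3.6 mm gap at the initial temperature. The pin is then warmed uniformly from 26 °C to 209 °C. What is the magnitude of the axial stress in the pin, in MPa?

If the wall were absent the pin would grow by αΔT L = 11.6×10⁻⁶ × 183 × 2650 = 5.625 mm.
This exceeds the 3.6 mm gap, so the wall pushes back. The portion of expansion that must be recovered elastically is δ_free − gap = 5.625 − 3.6 = 2.025 mm.
So σ = E(δ_free − g)/L = 204×10³ × 2.025/2650 = 155.9 MPa.

σ ≈ 156 MPa (compressive)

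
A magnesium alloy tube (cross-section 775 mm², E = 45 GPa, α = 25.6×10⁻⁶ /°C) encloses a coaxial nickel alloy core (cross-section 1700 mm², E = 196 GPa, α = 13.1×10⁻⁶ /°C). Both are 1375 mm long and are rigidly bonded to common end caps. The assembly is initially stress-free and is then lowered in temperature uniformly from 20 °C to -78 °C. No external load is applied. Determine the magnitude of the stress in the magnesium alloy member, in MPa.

σ ≈ 49.9 MPa (tensile)

Equilibrium of a rigid end plate with no external load gives equal and opposite internal forces ±P in the two members. Since α_{magnesium alloy} > α_{nickel alloy}, cooling drives the magnesium alloy into tension and the nickel alloy into compression.
Equating the net (thermal + elastic) strains gives |α₁ − α₂|·ΔT = P·[1/(A₁E₁) + 1/(A₂E₂)].
|α₁ − α₂|·ΔT = 12.5×10⁻⁶ × 98 = 0.001225.
1/(A₁E₁) + 1/(A₂E₂) = 1/(775×45×10³) + 1/(1700×196×10³) = 3.168×10⁻⁸ N⁻¹.
So P = 0.001225 / 3.168×10⁻⁸ = 38.67 kN.
σ_{magnesium alloy} = P/A₁ = 38670/775 = 49.9 MPa, tensile.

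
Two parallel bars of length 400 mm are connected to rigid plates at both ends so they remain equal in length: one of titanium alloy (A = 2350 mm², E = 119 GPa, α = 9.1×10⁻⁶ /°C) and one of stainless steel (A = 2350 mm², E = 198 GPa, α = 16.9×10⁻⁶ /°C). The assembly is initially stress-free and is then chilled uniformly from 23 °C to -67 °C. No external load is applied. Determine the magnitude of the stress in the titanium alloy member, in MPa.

Both members must finish at the same length. With the larger α, the stainless steel tends to over-contract; the plates restrain it, putting the stainless steel in tension and the titanium alloy in compression. With no external load the two internal forces are equal and opposite, magnitude P.
Compatibility of the two members (thermal + elastic change equal): (α₁ − α₂)ΔT = P·[1/(A₁E₁) + 1/(A₂E₂)].
|α₁ − α₂|·ΔT = 7.8×10⁻⁶ × 90 = 0.000702.
1/(A₁E₁) + 1/(A₂E₂) = 1/(2350×119×10³) + 1/(2350×198×10³) = 5.725×10⁻⁹ N⁻¹.
P = 0.000702 / 5.725×10⁻⁹ = 122600 N = 122.6 kN.
σ_{titanium alloy} = P/A₁ = 122600/2350 = 52.18 MPa, compressive.

σ ≈ 52.2 MPa (compressive)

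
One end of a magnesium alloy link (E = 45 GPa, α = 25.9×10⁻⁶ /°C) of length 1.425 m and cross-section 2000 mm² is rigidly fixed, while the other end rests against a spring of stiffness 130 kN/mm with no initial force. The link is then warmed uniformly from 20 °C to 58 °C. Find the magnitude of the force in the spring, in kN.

If the spring were absent the link would lengthen by αΔT L = 25.9×10⁻⁶ × 38 × 1425 = 1.402 mm.
With a force P in the spring, the elastic change of the link is PL/(AE) and that of the spring is P/k; compatibility requires their sum to equal δ_free.
P [ L/(AE) + 1/k ] = δ_free → P [ 1425/(2000×45×10³) + 1/(130×10³) ] = 1.402.
P = 1.402 / 2.353×10⁻⁵ = 59620 N.

P ≈ 59.6 kN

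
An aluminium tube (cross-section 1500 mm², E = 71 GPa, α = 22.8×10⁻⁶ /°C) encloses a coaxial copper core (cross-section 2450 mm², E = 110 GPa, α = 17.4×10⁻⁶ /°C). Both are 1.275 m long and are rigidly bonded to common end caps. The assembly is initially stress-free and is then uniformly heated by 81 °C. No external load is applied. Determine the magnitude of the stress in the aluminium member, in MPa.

Both members must finish at the same length. With the larger α, the aluminium tends to over-expand; the plates restrain it, putting the aluminium in compression and the copper in tension. With no external load the two internal forces are equal and opposite, magnitude P.
Setting the final lengths equal and cancelling L: (α₁ − α₂)ΔT = P/(A₁E₁) + P/(A₂E₂).
|α₁ − α₂|·ΔT = 5.4×10⁻⁶ × 81 = 0.0004374.
1/(A₁E₁) + 1/(A₂E₂) = 1/(1500×71×10³) + 1/(2450×110×10³) = 1.31×10⁻⁸ N⁻¹.
P = 0.0004374 / 1.31×10⁻⁸ = 33390 N = 33.39 kN.
σ_{aluminium} = P/A₁ = 33390/1500 = 22.26 MPa, compressive.

σ ≈ 22.3 MPa (compressive)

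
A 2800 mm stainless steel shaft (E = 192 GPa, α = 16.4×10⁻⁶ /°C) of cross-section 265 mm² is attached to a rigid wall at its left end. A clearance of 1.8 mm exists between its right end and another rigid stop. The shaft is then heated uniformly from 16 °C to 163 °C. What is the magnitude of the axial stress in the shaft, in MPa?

σ ≈ 339 MPa (compressive)

Free thermal elongation = αΔT L = 16.4×10⁻⁶ × 147 × 2800 = 6.75 mm.
After closing the 1.8 mm clearance, 6.75 − 1.8 = 4.95 mm of expansion remains to be suppressed by the wall.
That suppressed elongation corresponds to σ = E·Δ/L = 192×10³ × 4.95/2800 = 339.4 MPa.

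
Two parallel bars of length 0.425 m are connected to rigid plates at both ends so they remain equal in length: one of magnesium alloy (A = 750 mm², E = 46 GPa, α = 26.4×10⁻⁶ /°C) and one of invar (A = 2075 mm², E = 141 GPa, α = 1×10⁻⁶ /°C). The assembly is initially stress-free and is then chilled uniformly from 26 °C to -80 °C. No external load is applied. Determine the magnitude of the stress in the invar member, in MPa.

The magnesium alloy has the larger α, so on cooling it would change length more than the invar if both were free. The rigid plates force a common final length, so the magnesium alloy is put into tension and the invar into compression, with equal and opposite forces P (no external load).
Setting the final lengths equal and cancelling L: (α₁ − α₂)ΔT = P/(A₁E₁) + P/(A₂E₂).
|α₁ − α₂|·ΔT = 25.4×10⁻⁶ × 106 = 0.002692.
1/(A₁E₁) + 1/(A₂E₂) = 1/(750×46×10³) + 1/(2075×141×10³) = 3.24×10⁻⁸ N⁻¹.
P = 0.002692 / 3.24×10⁻⁸ = 83090 N = 83.09 kN.
σ_{invar} = P/A₂ = 83090/2075 = 40.04 MPa, compressive.

σ ≈ 40 MPa (compressive)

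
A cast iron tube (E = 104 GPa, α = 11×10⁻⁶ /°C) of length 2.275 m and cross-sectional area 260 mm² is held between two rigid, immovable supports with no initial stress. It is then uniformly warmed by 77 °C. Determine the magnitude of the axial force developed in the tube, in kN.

P ≈ 22.9 kN (compressive)

With zero net strain, σ = E·αΔT = 104 GPa × 11×10⁻⁶ × 77 = 88.09 MPa.
Then P = σA = 88.09 × 260 mm² = 22.9 kN, compressive.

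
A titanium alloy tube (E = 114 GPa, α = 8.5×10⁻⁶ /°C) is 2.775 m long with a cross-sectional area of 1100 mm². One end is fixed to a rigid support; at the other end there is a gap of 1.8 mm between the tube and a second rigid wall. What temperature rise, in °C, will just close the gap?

Contact occurs when the free expansion equals the gap: αΔT L = 1.8 mm.
So ΔT = g/(αL) = 1.8/(8.5×10⁻⁶ × 2775) = 76.31 °C.

ΔT ≈ 76.3 °C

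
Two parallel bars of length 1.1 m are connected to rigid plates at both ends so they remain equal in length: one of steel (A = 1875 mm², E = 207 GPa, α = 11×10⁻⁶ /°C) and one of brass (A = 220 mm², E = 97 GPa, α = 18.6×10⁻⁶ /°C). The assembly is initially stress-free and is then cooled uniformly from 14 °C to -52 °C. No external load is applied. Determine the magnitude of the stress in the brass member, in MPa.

Both members must finish at the same length. With the larger α, the brass tends to over-contract; the plates restrain it, putting the brass in tension and the steel in compression. With no external load the two internal forces are equal and opposite, magnitude P.
Setting the final lengths equal and cancelling L: (α₁ − α₂)ΔT = P/(A₁E₁) + P/(A₂E₂).
|α₁ − α₂|·ΔT = 7.6×10⁻⁶ × 66 = 0.0005016.
1/(A₁E₁) + 1/(A₂E₂) = 1/(1875×207×10³) + 1/(220×97×10³) = 4.944×10⁻⁸ N⁻¹.
P = 0.0005016 / 4.944×10⁻⁸ = 10150 N = 10.15 kN.
σ_{brass} = P/A₂ = 10150/220 = 46.12 MPa, tensile.

σ ≈ 46.1 MPa (tensile)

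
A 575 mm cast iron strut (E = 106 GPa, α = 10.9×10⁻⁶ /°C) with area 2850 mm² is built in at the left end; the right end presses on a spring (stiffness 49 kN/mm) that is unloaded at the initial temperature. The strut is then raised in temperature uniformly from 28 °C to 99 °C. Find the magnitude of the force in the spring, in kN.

P ≈ 19.9 kN

Free thermal expansion: δ_free = αΔT L = 10.9×10⁻⁶ × 71 × 575 = 0.445 mm.
With a force P in the spring, the elastic change of the strut is PL/(AE) and that of the spring is P/k; compatibility requires their sum to equal δ_free.
So P = δ_free / [L/(AE) + 1/k] = 0.445 / [ 575/(2850×106×10³) + 1/(49×10³) ].
P = 0.445 / 2.231×10⁻⁵ = 19940 N.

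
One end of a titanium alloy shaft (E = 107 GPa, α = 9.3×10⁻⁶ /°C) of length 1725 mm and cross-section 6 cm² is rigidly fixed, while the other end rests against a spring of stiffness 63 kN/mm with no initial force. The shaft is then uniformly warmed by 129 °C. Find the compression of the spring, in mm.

The unrestrained thermal change is αΔT L = 9.3×10⁻⁶ × 129 × 1725 = 2.069 mm.
With a force P in the spring, the elastic change of the shaft is PL/(AE) and that of the spring is P/k; compatibility requires their sum to equal δ_free.
P [ L/(AE) + 1/k ] = δ_free → P [ 1725/(600×107×10³) + 1/(63×10³) ] = 2.069.
P = 2.069 / 4.274×10⁻⁵ = 48420 N.
Spring compression = P/k = 48420/(63×10³) = 0.7685 mm.

δ ≈ 0.769 mm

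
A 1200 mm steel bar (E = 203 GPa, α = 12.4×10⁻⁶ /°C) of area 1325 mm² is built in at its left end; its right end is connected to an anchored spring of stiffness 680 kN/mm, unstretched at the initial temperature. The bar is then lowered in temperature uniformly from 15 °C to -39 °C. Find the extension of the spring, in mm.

Free thermal contraction: δ_free = αΔT L = 12.4×10⁻⁶ × 54 × 1200 = 0.8035 mm.
Let P be the tensile force in the spring. The bar extends elastically by PL/(AE) and the spring stretches by P/k; together these equal δ_free.
So P = δ_free / [L/(AE) + 1/k] = 0.8035 / [ 1200/(1325×203×10³) + 1/(680×10³) ].
P = 0.8035 / 5.932×10⁻⁶ = 135500 N.
Spring extension = P/k = 135500/(680×10³) = 0.1992 mm.

δ ≈ 0.199 mm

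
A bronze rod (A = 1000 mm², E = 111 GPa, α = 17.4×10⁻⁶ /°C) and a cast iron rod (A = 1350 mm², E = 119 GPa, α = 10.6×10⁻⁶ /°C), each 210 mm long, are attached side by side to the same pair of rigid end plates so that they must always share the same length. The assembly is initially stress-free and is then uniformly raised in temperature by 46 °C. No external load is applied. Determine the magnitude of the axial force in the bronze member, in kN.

P ≈ 20.5 kN (compressive in the bronze)

Both members must finish at the same length. With the larger α, the bronze tends to over-expand; the plates restrain it, putting the bronze in compression and the cast iron in tension. With no external load the two internal forces are equal and opposite, magnitude P.
Equating the net (thermal + elastic) strains gives |α₁ − α₂|·ΔT = P·[1/(A₁E₁) + 1/(A₂E₂)].
|α₁ − α₂|·ΔT = 6.8×10⁻⁶ × 46 = 0.0003128.
1/(A₁E₁) + 1/(A₂E₂) = 1/(1000×111×10³) + 1/(1350×119×10³) = 1.523×10⁻⁸ N⁻¹.
P = 0.0003128 / 1.523×10⁻⁸ = 20530 N = 20.53 kN.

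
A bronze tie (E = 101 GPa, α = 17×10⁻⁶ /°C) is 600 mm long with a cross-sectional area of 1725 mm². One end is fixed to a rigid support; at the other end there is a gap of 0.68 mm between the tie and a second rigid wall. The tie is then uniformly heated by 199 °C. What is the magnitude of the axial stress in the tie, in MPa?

σ ≈ 227 MPa (compressive)

If the wall were absent the tie would grow by αΔT L = 17×10⁻⁶ × 199 × 600 = 2.03 mm.
The gap closes (δ_free > 0.68 mm) and the wall then resists a further 2.03 − 0.68 = 1.35 mm of expansion.
That suppressed elongation corresponds to σ = E·Δ/L = 101×10³ × 1.35/600 = 227.2 MPa.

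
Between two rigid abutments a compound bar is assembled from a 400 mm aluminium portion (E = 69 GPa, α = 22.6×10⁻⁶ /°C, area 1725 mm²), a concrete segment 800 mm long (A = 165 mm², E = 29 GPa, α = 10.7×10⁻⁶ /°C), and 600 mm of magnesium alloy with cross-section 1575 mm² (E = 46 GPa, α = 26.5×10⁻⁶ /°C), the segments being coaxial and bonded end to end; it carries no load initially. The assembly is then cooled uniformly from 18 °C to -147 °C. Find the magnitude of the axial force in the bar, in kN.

P ≈ 30.9 kN (tensile)

If the supports were absent, the total length change would be Σ αᵢΔT Lᵢ = 22.6×10⁻⁶×165×400 + 10.7×10⁻⁶×165×800 + 26.5×10⁻⁶×165×600 = 5.527 mm.
The rigid supports impose zero overall length change; the single axial force P common to all segments must satisfy P Σ Lᵢ/(AᵢEᵢ) = δ_free.
The series flexibility is Σ Lᵢ/(AᵢEᵢ) = 400/(1725×69×10³) + 800/(165×29×10³) + 600/(1575×46×10³) = 0.0001788 mm/N.
So P = 5.527 / 0.0001788 = 30.91 kN, tensile.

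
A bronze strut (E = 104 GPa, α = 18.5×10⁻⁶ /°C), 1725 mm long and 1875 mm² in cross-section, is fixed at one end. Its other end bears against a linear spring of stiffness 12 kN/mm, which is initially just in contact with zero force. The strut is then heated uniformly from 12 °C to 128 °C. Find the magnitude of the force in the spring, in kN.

The unrestrained thermal change is αΔT L = 18.5×10⁻⁶ × 116 × 1725 = 3.702 mm.
With a force P in the spring, the elastic change of the strut is PL/(AE) and that of the spring is P/k; compatibility requires their sum to equal δ_free.
P [ L/(AE) + 1/k ] = δ_free → P [ 1725/(1875×104×10³) + 1/(12×10³) ] = 3.702.
P = 3.702 / 9.218×10⁻⁵ = 40160 N.

P ≈ 40.2 kN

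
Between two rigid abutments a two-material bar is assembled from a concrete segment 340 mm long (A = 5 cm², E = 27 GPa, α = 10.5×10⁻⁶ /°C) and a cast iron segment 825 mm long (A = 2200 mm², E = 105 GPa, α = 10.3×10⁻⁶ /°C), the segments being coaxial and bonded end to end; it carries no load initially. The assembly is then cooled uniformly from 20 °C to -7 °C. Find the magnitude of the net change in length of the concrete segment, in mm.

If the supports were absent, the total length change would be Σ αᵢΔT Lᵢ = 10.5×10⁻⁶×27×340 + 10.3×10⁻⁶×27×825 = 0.3258 mm.
The rigid supports impose zero overall length change; the single axial force P common to all segments must satisfy P Σ Lᵢ/(AᵢEᵢ) = δ_free.
Σ Lᵢ/(AᵢEᵢ) = 340/(500×27×10³) + 825/(2200×105×10³) = 2.876×10⁻⁵ mm/N.
So P = 0.3258 / 2.876×10⁻⁵ = 11.33 kN, tensile.
For the concrete segment, free thermal change = 10.5×10⁻⁶×27×340 = 0.09639 mm and elastic change from P = 11330×340/(500×27×10³) = 0.2854 mm; these oppose, so the net change is 0.189 mm (segment lengthens).

|ΔL| ≈ 0.189 mm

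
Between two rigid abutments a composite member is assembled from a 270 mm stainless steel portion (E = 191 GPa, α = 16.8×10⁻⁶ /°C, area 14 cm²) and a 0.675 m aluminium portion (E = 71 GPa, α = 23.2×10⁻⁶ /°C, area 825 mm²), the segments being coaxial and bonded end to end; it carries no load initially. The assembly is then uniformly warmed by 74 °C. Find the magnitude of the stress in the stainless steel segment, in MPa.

With the walls removed the bar would change length by δ_free = Σ αᵢΔT Lᵢ = 16.8×10⁻⁶×74×270 + 23.2×10⁻⁶×74×675 = 1.495 mm.
The walls prevent any net length change, so an axial force P (same in every segment) develops. Compatibility: P · Σ Lᵢ/(AᵢEᵢ) = δ_free.
The series flexibility is Σ Lᵢ/(AᵢEᵢ) = 270/(1400×191×10³) + 675/(825×71×10³) = 1.253×10⁻⁵ mm/N.
P = 1.495 / 1.253×10⁻⁵ = 119200 N = 119.2 kN, compressive.
σ_{stainless steel} = P / A = 119200 / 1400 = 85.17 MPa.

σ ≈ 85.2 MPa (compressive)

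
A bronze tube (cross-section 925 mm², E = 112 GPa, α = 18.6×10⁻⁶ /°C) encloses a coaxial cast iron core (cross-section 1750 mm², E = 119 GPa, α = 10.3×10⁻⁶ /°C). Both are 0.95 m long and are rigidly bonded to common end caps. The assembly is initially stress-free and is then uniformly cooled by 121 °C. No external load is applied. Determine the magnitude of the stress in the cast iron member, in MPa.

Both members must finish at the same length. With the larger α, the bronze tends to over-contract; the plates restrain it, putting the bronze in tension and the cast iron in compression. With no external load the two internal forces are equal and opposite, magnitude P.
Setting the final lengths equal and cancelling L: (α₁ − α₂)ΔT = P/(A₁E₁) + P/(A₂E₂).
|α₁ − α₂|·ΔT = 8.3×10⁻⁶ × 121 = 0.001004.
1/(A₁E₁) + 1/(A₂E₂) = 1/(925×112×10³) + 1/(1750×119×10³) = 1.445×10⁻⁸ N⁻¹.
So P = 0.001004 / 1.445×10⁻⁸ = 69.48 kN.
σ_{cast iron} = P/A₂ = 69480/1750 = 39.7 MPa, compressive.

σ ≈ 39.7 MPa (compressive)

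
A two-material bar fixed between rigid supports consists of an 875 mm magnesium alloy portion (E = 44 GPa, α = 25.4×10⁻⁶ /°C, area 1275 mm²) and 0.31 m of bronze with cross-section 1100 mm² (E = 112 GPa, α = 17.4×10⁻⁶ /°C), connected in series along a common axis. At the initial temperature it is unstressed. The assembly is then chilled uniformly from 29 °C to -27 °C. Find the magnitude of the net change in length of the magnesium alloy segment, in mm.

|ΔL| ≈ 0.0872 mm

Free thermal contraction of the whole bar: Σ αᵢΔT Lᵢ = 25.4×10⁻⁶×56×875 + 17.4×10⁻⁶×56×310 = 1.547 mm.
The rigid supports impose zero overall length change; the single axial force P common to all segments must satisfy P Σ Lᵢ/(AᵢEᵢ) = δ_free.
Σ Lᵢ/(AᵢEᵢ) = 875/(1275×44×10³) + 310/(1100×112×10³) = 1.811×10⁻⁵ mm/N.
P = 1.547 / 1.811×10⁻⁵ = 85390 N = 85.39 kN, tensile.
For the magnesium alloy segment, free thermal change = 25.4×10⁻⁶×56×875 = 1.245 mm and elastic change from P = 85390×875/(1275×44×10³) = 1.332 mm; these oppose, so the net change is 0.0872 mm (segment lengthens).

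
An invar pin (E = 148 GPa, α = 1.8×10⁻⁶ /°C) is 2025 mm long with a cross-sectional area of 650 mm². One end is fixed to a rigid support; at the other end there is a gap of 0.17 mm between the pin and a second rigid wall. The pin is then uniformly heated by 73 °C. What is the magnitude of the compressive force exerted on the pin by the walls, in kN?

Unrestrained expansion: δ_free = αΔT L = 1.8×10⁻⁶ × 73 × 2025 = 0.2661 mm.
After closing the 0.17 mm clearance, 0.2661 − 0.17 = 0.09609 mm of expansion remains to be suppressed by the wall.
That suppressed elongation corresponds to σ = E·Δ/L = 148×10³ × 0.09609/2025 = 7.023 MPa.
P = σA = 7.023 × 650 = 4.565 kN.

P ≈ 4.56 kN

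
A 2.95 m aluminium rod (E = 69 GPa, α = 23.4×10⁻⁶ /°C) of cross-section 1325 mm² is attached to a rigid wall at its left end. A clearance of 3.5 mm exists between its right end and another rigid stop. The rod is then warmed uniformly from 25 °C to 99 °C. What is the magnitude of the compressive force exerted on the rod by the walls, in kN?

P ≈ 49.8 kN

Unrestrained expansion: δ_free = αΔT L = 23.4×10⁻⁶ × 74 × 2950 = 5.108 mm.
This exceeds the 3.5 mm gap, so the wall pushes back. The portion of expansion that must be recovered elastically is δ_free − gap = 5.108 − 3.5 = 1.608 mm.
So σ = E(δ_free − g)/L = 69×10³ × 1.608/2950 = 37.62 MPa.
Force on the wall = σA = 37.62 × 1325 mm² = 49.84 kN.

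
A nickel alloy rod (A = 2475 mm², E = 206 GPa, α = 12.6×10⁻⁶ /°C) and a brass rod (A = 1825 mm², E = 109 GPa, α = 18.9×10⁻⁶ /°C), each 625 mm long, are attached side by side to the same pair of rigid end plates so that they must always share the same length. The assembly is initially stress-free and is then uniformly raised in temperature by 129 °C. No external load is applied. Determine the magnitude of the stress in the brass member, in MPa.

Both members must finish at the same length. With the larger α, the brass tends to over-expand; the plates restrain it, putting the brass in compression and the nickel alloy in tension. With no external load the two internal forces are equal and opposite, magnitude P.
Setting the final lengths equal and cancelling L: (α₁ − α₂)ΔT = P/(A₁E₁) + P/(A₂E₂).
|α₁ − α₂|·ΔT = 6.3×10⁻⁶ × 129 = 0.0008127.
1/(A₁E₁) + 1/(A₂E₂) = 1/(2475×206×10³) + 1/(1825×109×10³) = 6.988×10⁻⁹ N⁻¹.
So P = 0.0008127 / 6.988×10⁻⁹ = 116.3 kN.
σ_{brass} = P/A₂ = 116300/1825 = 63.72 MPa, compressive.

σ ≈ 63.7 MPa (compressive)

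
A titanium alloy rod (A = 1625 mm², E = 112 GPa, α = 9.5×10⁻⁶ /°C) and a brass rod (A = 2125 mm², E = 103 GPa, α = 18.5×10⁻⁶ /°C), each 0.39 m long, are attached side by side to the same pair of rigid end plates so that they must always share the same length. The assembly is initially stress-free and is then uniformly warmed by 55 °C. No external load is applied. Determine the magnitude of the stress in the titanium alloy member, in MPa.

Both members must finish at the same length. With the larger α, the brass tends to over-expand; the plates restrain it, putting the brass in compression and the titanium alloy in tension. With no external load the two internal forces are equal and opposite, magnitude P.
Compatibility of the two members (thermal + elastic change equal): (α₁ − α₂)ΔT = P·[1/(A₁E₁) + 1/(A₂E₂)].
|α₁ − α₂|·ΔT = 9×10⁻⁶ × 55 = 0.000495.
1/(A₁E₁) + 1/(A₂E₂) = 1/(1625×112×10³) + 1/(2125×103×10³) = 1.006×10⁻⁸ N⁻¹.
So P = 0.000495 / 1.006×10⁻⁸ = 49.19 kN.
σ_{titanium alloy} = P/A₁ = 49190/1625 = 30.27 MPa, tensile.

σ ≈ 30.3 MPa (tensile)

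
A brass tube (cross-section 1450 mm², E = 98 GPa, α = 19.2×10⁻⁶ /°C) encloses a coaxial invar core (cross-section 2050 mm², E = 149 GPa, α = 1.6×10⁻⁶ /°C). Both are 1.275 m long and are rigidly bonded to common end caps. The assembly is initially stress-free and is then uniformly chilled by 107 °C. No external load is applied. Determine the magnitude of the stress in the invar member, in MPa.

σ ≈ 89.1 MPa (compressive)

The brass has the larger α, so on cooling it would change length more than the invar if both were free. The rigid plates force a common final length, so the brass is put into tension and the invar into compression, with equal and opposite forces P (no external load).
Setting the final lengths equal and cancelling L: (α₁ − α₂)ΔT = P/(A₁E₁) + P/(A₂E₂).
|α₁ − α₂|·ΔT = 17.6×10⁻⁶ × 107 = 0.001883.
1/(A₁E₁) + 1/(A₂E₂) = 1/(1450×98×10³) + 1/(2050×149×10³) = 1.031×10⁻⁸ N⁻¹.
So P = 0.001883 / 1.031×10⁻⁸ = 182.6 kN.
σ_{invar} = P/A₂ = 182600/2050 = 89.09 MPa, compressive.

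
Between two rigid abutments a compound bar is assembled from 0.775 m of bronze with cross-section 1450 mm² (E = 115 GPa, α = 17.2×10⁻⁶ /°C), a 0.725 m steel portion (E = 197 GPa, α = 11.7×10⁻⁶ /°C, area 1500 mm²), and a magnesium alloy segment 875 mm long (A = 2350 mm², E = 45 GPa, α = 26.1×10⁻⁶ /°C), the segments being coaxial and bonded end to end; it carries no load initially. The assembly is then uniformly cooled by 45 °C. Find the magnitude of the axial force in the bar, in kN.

P ≈ 131 kN (tensile)

If the supports were absent, the total length change would be Σ αᵢΔT Lᵢ = 17.2×10⁻⁶×45×775 + 11.7×10⁻⁶×45×725 + 26.1×10⁻⁶×45×875 = 2.009 mm.
The rigid supports impose zero overall length change; the single axial force P common to all segments must satisfy P Σ Lᵢ/(AᵢEᵢ) = δ_free.
The series flexibility is Σ Lᵢ/(AᵢEᵢ) = 775/(1450×115×10³) + 725/(1500×197×10³) + 875/(2350×45×10³) = 1.538×10⁻⁵ mm/N.
So P = 2.009 / 1.538×10⁻⁵ = 130.7 kN, tensile.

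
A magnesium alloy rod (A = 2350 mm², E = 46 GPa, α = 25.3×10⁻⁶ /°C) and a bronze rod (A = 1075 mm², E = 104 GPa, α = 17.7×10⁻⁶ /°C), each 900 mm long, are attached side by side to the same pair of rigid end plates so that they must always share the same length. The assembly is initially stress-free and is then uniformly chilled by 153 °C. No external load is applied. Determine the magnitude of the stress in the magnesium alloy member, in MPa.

Equilibrium of a rigid end plate with no external load gives equal and opposite internal forces ±P in the two members. Since α_{magnesium alloy} > α_{bronze}, cooling drives the magnesium alloy into tension and the bronze into compression.
Compatibility of the two members (thermal + elastic change equal): (α₁ − α₂)ΔT = P·[1/(A₁E₁) + 1/(A₂E₂)].
|α₁ − α₂|·ΔT = 7.6×10⁻⁶ × 153 = 0.001163.
1/(A₁E₁) + 1/(A₂E₂) = 1/(2350×46×10³) + 1/(1075×104×10³) = 1.82×10⁻⁸ N⁻¹.
P = 0.001163 / 1.82×10⁻⁸ = 63910 N = 63.91 kN.
σ_{magnesium alloy} = P/A₁ = 63910/2350 = 27.19 MPa, tensile.

σ ≈ 27.2 MPa (tensile)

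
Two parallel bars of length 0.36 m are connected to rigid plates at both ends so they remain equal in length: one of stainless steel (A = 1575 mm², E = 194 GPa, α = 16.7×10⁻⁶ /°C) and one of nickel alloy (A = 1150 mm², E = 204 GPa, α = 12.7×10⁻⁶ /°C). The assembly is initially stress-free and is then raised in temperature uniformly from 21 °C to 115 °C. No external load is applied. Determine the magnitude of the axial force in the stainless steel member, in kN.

P ≈ 49.9 kN (compressive in the stainless steel)

Both members must finish at the same length. With the larger α, the stainless steel tends to over-expand; the plates restrain it, putting the stainless steel in compression and the nickel alloy in tension. With no external load the two internal forces are equal and opposite, magnitude P.
Equating the net (thermal + elastic) strains gives |α₁ − α₂|·ΔT = P·[1/(A₁E₁) + 1/(A₂E₂)].
|α₁ − α₂|·ΔT = 4×10⁻⁶ × 94 = 0.000376.
1/(A₁E₁) + 1/(A₂E₂) = 1/(1575×194×10³) + 1/(1150×204×10³) = 7.535×10⁻⁹ N⁻¹.
So P = 0.000376 / 7.535×10⁻⁹ = 49.9 kN.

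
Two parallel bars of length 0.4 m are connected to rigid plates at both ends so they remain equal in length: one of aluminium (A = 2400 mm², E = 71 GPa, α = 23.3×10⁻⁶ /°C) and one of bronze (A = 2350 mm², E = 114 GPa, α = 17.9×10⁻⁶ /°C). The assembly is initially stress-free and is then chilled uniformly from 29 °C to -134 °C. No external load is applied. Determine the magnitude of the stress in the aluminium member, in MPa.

Both members must finish at the same length. With the larger α, the aluminium tends to over-contract; the plates restrain it, putting the aluminium in tension and the bronze in compression. With no external load the two internal forces are equal and opposite, magnitude P.
Setting the final lengths equal and cancelling L: (α₁ − α₂)ΔT = P/(A₁E₁) + P/(A₂E₂).
|α₁ − α₂|·ΔT = 5.4×10⁻⁶ × 163 = 0.0008802.
1/(A₁E₁) + 1/(A₂E₂) = 1/(2400×71×10³) + 1/(2350×114×10³) = 9.601×10⁻⁹ N⁻¹.
P = 0.0008802 / 9.601×10⁻⁹ = 91680 N = 91.68 kN.
σ_{aluminium} = P/A₁ = 91680/2400 = 38.2 MPa, tensile.

σ ≈ 38.2 MPa (tensile)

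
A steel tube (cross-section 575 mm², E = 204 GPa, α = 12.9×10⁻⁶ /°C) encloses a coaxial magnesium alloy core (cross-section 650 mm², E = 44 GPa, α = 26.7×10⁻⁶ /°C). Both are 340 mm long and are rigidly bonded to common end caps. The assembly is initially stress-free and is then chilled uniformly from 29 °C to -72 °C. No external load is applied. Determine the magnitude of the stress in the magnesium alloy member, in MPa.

σ ≈ 49.3 MPa (tensile)

Both members must finish at the same length. With the larger α, the magnesium alloy tends to over-contract; the plates restrain it, putting the magnesium alloy in tension and the steel in compression. With no external load the two internal forces are equal and opposite, magnitude P.
Equating the net (thermal + elastic) strains gives |α₁ − α₂|·ΔT = P·[1/(A₁E₁) + 1/(A₂E₂)].
|α₁ − α₂|·ΔT = 13.8×10⁻⁶ × 101 = 0.001394.
1/(A₁E₁) + 1/(A₂E₂) = 1/(575×204×10³) + 1/(650×44×10³) = 4.349×10⁻⁸ N⁻¹.
So P = 0.001394 / 4.349×10⁻⁸ = 32.05 kN.
σ_{magnesium alloy} = P/A₂ = 32050/650 = 49.31 MPa, tensile.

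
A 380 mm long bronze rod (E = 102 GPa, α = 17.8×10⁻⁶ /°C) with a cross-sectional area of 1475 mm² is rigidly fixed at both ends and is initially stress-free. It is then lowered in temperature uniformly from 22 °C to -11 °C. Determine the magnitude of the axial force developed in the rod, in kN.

The ends cannot move, so σ = EαΔT = 102×10³ × 17.8×10⁻⁶ × 33 = 59.91 MPa.
Axial force P = σA = 59.91 × 1475 = 88370 N = 88.37 kN, tensile.

P ≈ 88.4 kN (tensile)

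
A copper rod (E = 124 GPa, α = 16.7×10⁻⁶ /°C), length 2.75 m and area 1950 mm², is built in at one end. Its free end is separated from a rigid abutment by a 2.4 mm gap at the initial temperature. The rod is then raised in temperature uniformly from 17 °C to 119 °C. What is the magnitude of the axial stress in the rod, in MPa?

σ ≈ 103 MPa (compressive)

If the wall were absent the rod would grow by αΔT L = 16.7×10⁻⁶ × 102 × 2750 = 4.684 mm.
The gap closes (δ_free > 2.4 mm) and the wall then resists a further 4.684 − 2.4 = 2.284 mm of expansion.
Compatibility: PL/(AE) = 2.284 mm, so σ = P/A = E × (2.284/2750) = 103 MPa.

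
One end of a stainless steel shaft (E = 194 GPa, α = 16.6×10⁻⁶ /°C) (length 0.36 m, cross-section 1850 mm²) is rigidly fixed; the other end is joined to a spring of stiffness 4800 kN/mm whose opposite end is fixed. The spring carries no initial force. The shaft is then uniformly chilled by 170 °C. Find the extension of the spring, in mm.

δ ≈ 0.175 mm

The unrestrained thermal change is αΔT L = 16.6×10⁻⁶ × 170 × 360 = 1.016 mm.
Let P be the tensile force in the spring. The shaft extends elastically by PL/(AE) and the spring stretches by P/k; together these equal δ_free.
P [ L/(AE) + 1/k ] = δ_free → P [ 360/(1850×194×10³) + 1/(4800×10³) ] = 1.016.
P = 1.016 / 1.211×10⁻⁶ = 838600 N.
Spring extension = P/k = 838600/(4800×10³) = 0.1747 mm.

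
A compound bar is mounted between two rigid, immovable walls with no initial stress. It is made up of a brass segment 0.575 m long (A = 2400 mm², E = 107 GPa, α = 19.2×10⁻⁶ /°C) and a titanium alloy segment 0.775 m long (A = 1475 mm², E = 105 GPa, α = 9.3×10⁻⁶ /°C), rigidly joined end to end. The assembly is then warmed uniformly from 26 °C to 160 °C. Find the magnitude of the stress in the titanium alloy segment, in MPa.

σ ≈ 229 MPa (compressive)

With the walls removed the bar would change length by δ_free = Σ αᵢΔT Lᵢ = 19.2×10⁻⁶×134×575 + 9.3×10⁻⁶×134×775 = 2.445 mm.
Since the ends are fixed, an axial force P builds up, equal in every segment, with P · Σ Lᵢ/(AᵢEᵢ) = δ_free.
The series flexibility is Σ Lᵢ/(AᵢEᵢ) = 575/(2400×107×10³) + 775/(1475×105×10³) = 7.243×10⁻⁶ mm/N.
P = 2.445 / 7.243×10⁻⁶ = 337600 N = 337.6 kN, compressive.
σ_{titanium alloy} = P / A = 337600 / 1475 = 228.9 MPa.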